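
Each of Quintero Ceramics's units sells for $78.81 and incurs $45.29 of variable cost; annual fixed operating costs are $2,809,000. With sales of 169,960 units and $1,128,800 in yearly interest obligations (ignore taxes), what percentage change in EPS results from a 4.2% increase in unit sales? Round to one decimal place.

+13.6%

Total contribution margin = 169,960 × $33.52 = $5,697,059.20.
EBIT = $5,697,059.20 − $2,809,000 = $2,888,059.20.
After interest of $1,128,800.00, pre-tax earnings = $1,759,259.20.
DCL = total CM / (EBIT − I) = $5,697,059.20 / $1,759,259.20 = 3.2383.
EPS therefore changes by 3.2383 × (+4.2%) = +13.6%.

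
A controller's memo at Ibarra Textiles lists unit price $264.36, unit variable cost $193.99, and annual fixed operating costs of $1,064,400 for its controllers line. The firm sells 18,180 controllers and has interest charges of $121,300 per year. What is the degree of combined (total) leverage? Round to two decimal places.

At 18,180 units, contribution = 18,180 × $70.37 = $1,279,326.60.
Operating income = contribution − fixed costs = $1,279,326.60 − $1,064,400 = $214,926.60. Interest = $121,300.00, so EBIT − I = $93,626.60.
DCL = contribution ÷ (EBIT − I) = $1,279,326.60 ÷ $93,626.60 = 13.6641.

13.66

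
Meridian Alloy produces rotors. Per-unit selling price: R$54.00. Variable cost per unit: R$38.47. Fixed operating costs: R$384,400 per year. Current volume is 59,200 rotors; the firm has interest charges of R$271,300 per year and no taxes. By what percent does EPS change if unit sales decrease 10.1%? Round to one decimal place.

Total contribution margin = 59,200 × R$15.53 = R$919,376.00.
EBIT = R$919,376.00 − R$384,400 = R$534,976.00.
Interest = R$271,300.00, so EBIT − I = R$263,676.00.
Degree of combined leverage = contribution ÷ (EBIT − I) = R$919,376.00 ÷ R$263,676.00 = 3.4868.
EPS therefore changes by 3.4868 × (-10.1%) = -35.2%.

-35.2%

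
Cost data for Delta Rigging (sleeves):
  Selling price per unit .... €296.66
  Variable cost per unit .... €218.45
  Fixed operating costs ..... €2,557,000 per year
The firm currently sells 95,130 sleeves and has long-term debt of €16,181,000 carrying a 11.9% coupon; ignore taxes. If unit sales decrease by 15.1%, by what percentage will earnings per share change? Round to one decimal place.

At 95,130 units, contribution = 95,130 × €78.21 = €7,440,117.30.
EBIT = €7,440,117.30 − €2,557,000 = €4,883,117.30.
After interest of €1,925,539.00, pre-tax earnings = €2,957,578.30.
Degree of combined leverage = contribution ÷ (EBIT − I) = €7,440,117.30 ÷ €2,957,578.30 = 2.5156.
EPS therefore changes by 2.5156 × (-15.1%) = -38.0%.

-38.0%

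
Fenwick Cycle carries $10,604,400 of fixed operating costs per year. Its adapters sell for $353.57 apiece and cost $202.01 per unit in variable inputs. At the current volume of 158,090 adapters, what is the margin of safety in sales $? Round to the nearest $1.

Contribution margin per unit = $353.57 − $202.01 = $151.56. Break-even units = $10,604,400 ÷ $151.56 = 69,968.33; break-even revenue = 69,968.33 × $353.57 = $24,738,702.22.
Actual sales revenue = 158,090 × $353.57 = $55,895,881.30.
Margin of safety = $55,895,881.30 − $24,738,702.22 = $31,157,179.

$31,157,179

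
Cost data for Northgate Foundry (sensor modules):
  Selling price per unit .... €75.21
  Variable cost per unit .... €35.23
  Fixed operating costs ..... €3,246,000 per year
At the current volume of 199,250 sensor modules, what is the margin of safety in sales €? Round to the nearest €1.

€8,879,248

Each unit contributes €75.21 − €35.23 = €39.98. Break-even units = €3,246,000 ÷ €39.98 = 81,190.60; break-even revenue = 81,190.60 × €75.21 = €6,106,344.67.
Current sales = 199,250 × €75.21 = €14,985,592.50.
Margin of safety = €14,985,592.50 − €6,106,344.67 = €8,879,248.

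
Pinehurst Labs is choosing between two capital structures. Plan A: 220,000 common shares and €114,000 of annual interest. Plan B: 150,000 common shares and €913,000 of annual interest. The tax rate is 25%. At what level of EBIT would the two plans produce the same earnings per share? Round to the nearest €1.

Set EPS_A = EPS_B: (EBIT − €114,000)(1 − 0.25) ÷ 220,000 = (EBIT − €913,000)(1 − 0.25) ÷ 150,000.
Cancelling (1 − t) and cross-multiplying: 150,000·(EBIT − 114,000) = 220,000·(EBIT − 913,000).
Solving, EBIT = (913,000·220,000 − 114,000·150,000) / (220,000 − 150,000) = 183,760,000,000 / 70,000 = 2,625,142.86.

€2,625,143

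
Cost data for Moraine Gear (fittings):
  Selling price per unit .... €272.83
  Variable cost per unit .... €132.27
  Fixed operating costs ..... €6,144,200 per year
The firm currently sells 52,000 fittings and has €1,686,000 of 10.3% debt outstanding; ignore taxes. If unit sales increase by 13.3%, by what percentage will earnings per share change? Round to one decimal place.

Contribution at this volume is 52,000 × €140.56 = €7,309,120.00.
Subtracting fixed costs: EBIT = €7,309,120.00 − €6,144,200 = €1,164,920.00.
Interest = €173,658.00, so EBIT − I = €991,262.00.
DCL = total CM / (EBIT − I) = €7,309,120.00 / €991,262.00 = 7.3736.
EPS therefore changes by 7.3736 × (+13.3%) = +98.1%.

+98.1%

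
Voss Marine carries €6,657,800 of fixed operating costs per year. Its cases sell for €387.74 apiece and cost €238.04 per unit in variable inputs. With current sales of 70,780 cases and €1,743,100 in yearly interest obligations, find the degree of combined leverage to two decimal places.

4.83

At 70,780 units, contribution = 70,780 × €149.70 = €10,595,766.00.
Operating income = contribution − fixed costs = €10,595,766.00 − €6,657,800 = €3,937,966.00. Interest = €1,743,100.00.
DOL = €10,595,766.00 ÷ €3,937,966.00 = 2.6907; DFL = €3,937,966.00 ÷ €2,194,866.00 = 1.7942.
Combined leverage = 2.6907 × 1.7942 = 4.8277.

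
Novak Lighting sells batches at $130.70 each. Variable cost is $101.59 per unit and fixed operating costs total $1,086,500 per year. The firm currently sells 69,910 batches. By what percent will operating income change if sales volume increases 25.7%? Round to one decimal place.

At 69,910 units, contribution = 69,910 × $29.11 = $2,035,080.10.
Operating income = contribution − fixed costs = $2,035,080.10 − $1,086,500 = $948,580.10.
So DOL = total CM / EBIT = $2,035,080.10 / $948,580.10 = 2.1454.
Operating income changes by 2.1454 × +25.7% = +55.1%.

+55.1%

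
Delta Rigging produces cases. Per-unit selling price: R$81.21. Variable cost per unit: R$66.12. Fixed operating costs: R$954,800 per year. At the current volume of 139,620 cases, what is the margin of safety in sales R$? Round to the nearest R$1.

Each unit contributes R$81.21 − R$66.12 = R$15.09. Break-even units = R$954,800 ÷ R$15.09 = 63,273.69; break-even revenue = 63,273.69 × R$81.21 = R$5,138,456.46.
Actual sales revenue = 139,620 × R$81.21 = R$11,338,540.20.
Margin of safety = R$11,338,540.20 − R$5,138,456.46 = R$6,200,084.

R$6,200,084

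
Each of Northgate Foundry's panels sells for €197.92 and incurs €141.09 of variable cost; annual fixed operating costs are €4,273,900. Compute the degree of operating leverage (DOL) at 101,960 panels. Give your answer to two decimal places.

Contribution at this volume is 101,960 × €56.83 = €5,794,386.80.
Subtracting fixed costs: EBIT = €5,794,386.80 − €4,273,900 = €1,520,486.80.
Degree of operating leverage = €5,794,386.80 / €1,520,486.80 = 3.8109.

3.81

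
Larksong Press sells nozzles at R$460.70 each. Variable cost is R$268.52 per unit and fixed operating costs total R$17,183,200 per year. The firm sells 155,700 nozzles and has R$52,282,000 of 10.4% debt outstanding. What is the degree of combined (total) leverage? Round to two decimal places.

Contribution at this volume is 155,700 × R$192.18 = R$29,922,426.00.
Subtracting fixed costs: EBIT = R$29,922,426.00 − R$17,183,200 = R$12,739,226.00. Interest = R$5,437,328.00.
DOL = R$29,922,426.00 ÷ R$12,739,226.00 = 2.3488; DFL = R$12,739,226.00 ÷ R$7,301,898.00 = 1.7446.
Combined leverage = 2.3488 × 1.7446 = 4.0977.

4.10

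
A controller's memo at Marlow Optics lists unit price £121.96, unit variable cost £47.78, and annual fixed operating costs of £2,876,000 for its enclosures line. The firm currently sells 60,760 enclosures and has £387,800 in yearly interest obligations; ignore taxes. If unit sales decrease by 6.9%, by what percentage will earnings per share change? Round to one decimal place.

Contribution at this volume is 60,760 × £74.18 = £4,507,176.80.
Subtracting fixed costs: EBIT = £4,507,176.80 − £2,876,000 = £1,631,176.80.
Interest = £387,800.00, so EBIT − I = £1,243,376.80.
DCL = total CM / (EBIT − I) = £4,507,176.80 / £1,243,376.80 = 3.6249.
EPS therefore changes by 3.6249 × (-6.9%) = -25.0%.

-25.0%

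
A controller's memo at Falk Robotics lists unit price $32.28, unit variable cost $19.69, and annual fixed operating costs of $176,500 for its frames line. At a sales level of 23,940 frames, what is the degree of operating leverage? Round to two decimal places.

2.41

Contribution at this volume is 23,940 × $12.59 = $301,404.60.
Subtracting fixed costs: EBIT = $301,404.60 − $176,500 = $124,904.60.
DOL = contribution ÷ EBIT = $301,404.60 ÷ $124,904.60 = 2.4131.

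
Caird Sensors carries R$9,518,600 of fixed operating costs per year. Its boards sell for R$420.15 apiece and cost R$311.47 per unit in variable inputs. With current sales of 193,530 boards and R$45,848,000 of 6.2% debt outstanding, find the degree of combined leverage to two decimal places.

Contribution at this volume is 193,530 × R$108.68 = R$21,032,840.40.
Operating income = contribution − fixed costs = R$21,032,840.40 − R$9,518,600 = R$11,514,240.40. Interest = R$2,842,576.00, so EBIT − I = R$8,671,664.40.
Degree of total leverage = total CM / (EBIT − interest) = R$21,032,840.40 / R$8,671,664.40 = 2.4255.

2.43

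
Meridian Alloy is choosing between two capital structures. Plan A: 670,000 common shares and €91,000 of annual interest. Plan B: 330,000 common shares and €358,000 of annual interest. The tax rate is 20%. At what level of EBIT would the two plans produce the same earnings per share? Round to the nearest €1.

€617,147

Set EPS_A = EPS_B: (EBIT − €91,000)(1 − 0.20) ÷ 670,000 = (EBIT − €358,000)(1 − 0.20) ÷ 330,000.
The (1 − t) factor cancels: (EBIT − 91,000) × 330,000 = (EBIT − 358,000) × 670,000.
EBIT × (670,000 − 330,000) = 358,000 × 670,000 − 91,000 × 330,000 = 209,830,000,000, so EBIT = 209,830,000,000 ÷ 340,000 = 617,147.06.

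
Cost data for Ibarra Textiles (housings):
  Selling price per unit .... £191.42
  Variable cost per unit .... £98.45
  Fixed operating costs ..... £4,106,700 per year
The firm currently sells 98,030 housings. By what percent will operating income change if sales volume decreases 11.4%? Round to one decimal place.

At 98,030 units, contribution = 98,030 × £92.97 = £9,113,849.10.
Operating income = contribution − fixed costs = £9,113,849.10 − £4,106,700 = £5,007,149.10.
Degree of operating leverage = £9,113,849.10 / £5,007,149.10 = 1.8202.
Operating income changes by 1.8202 × -11.4% = -20.7%.

-20.7%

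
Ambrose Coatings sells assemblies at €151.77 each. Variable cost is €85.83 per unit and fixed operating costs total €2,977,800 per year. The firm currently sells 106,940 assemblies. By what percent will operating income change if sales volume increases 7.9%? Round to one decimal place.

+13.7%

Contribution at this volume is 106,940 × €65.94 = €7,051,623.60.
Subtracting fixed costs: EBIT = €7,051,623.60 − €2,977,800 = €4,073,823.60.
Degree of operating leverage = €7,051,623.60 / €4,073,823.60 = 1.7310.
Operating income changes by 1.7310 × +7.9% = +13.7%.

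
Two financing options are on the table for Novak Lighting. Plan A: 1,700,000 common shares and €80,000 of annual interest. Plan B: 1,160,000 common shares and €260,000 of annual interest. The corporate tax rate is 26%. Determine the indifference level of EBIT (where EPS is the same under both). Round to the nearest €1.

Set EPS_A = EPS_B: (EBIT − €80,000)(1 − 0.26) ÷ 1,700,000 = (EBIT − €260,000)(1 − 0.26) ÷ 1,160,000.
The (1 − t) factor cancels: (EBIT − 80,000) × 1,160,000 = (EBIT − 260,000) × 1,700,000.
Solving, EBIT = (260,000·1,700,000 − 80,000·1,160,000) / (1,700,000 − 1,160,000) = 349,200,000,000 / 540,000 = 646,666.67.

€646,667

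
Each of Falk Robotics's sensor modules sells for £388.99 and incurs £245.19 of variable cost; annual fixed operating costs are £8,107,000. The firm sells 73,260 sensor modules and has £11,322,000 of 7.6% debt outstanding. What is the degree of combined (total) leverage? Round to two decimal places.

Total contribution margin = 73,260 × £143.80 = £10,534,788.00.
Operating income = contribution − fixed costs = £10,534,788.00 − £8,107,000 = £2,427,788.00. Interest = £860,472.00.
DOL = £10,534,788.00 ÷ £2,427,788.00 = 4.3393; DFL = £2,427,788.00 ÷ £1,567,316.00 = 1.5490.
Combined leverage = 4.3393 × 1.5490 = 6.7216.

6.72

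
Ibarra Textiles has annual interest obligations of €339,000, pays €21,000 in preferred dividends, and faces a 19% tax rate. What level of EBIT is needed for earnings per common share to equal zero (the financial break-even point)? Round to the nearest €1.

€364,926

Grossing the preferred dividend up to pre-tax terms: €21,000 / (1 − 0.19) = €25,925.93.
Financial break-even EBIT = interest + D_p ÷ (1 − t) = €339,000 + €25,925.93 = €364,925.93.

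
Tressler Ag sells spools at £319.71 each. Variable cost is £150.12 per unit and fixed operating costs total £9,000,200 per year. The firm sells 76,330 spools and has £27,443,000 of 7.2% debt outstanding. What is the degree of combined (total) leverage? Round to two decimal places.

6.58

Contribution at this volume is 76,330 × £169.59 = £12,944,804.70.
Subtracting fixed costs: EBIT = £12,944,804.70 − £9,000,200 = £3,944,604.70. Interest = £1,975,896.00, so EBIT − I = £1,968,708.70.
Degree of total leverage = total CM / (EBIT − interest) = £12,944,804.70 / £1,968,708.70 = 6.5753.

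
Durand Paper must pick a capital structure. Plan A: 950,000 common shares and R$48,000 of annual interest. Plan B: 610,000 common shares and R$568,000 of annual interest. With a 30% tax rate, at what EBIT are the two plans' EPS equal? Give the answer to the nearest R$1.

Set EPS_A = EPS_B: (EBIT − R$48,000)(1 − 0.30) ÷ 950,000 = (EBIT − R$568,000)(1 − 0.30) ÷ 610,000.
The (1 − t) factor cancels: (EBIT − 48,000) × 610,000 = (EBIT − 568,000) × 950,000.
EBIT × (950,000 − 610,000) = 568,000 × 950,000 − 48,000 × 610,000 = 510,320,000,000, so EBIT = 510,320,000,000 ÷ 340,000 = 1,500,941.18.

R$1,500,941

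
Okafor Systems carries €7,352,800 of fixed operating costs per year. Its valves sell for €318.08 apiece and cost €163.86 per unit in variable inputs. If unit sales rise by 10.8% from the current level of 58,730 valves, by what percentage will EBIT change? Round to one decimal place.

+57.4%

Total contribution margin = 58,730 × €154.22 = €9,057,340.60.
Subtracting fixed costs: EBIT = €9,057,340.60 − €7,352,800 = €1,704,540.60.
DOL = contribution ÷ EBIT = €9,057,340.60 ÷ €1,704,540.60 = 5.3137.
%ΔEBIT = DOL × %ΔSales = 5.3137 × +10.8% = +57.4%.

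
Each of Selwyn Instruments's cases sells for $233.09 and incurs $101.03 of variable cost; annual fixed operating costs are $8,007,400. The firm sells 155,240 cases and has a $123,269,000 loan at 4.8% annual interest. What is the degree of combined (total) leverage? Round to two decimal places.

3.12

Contribution at this volume is 155,240 × $132.06 = $20,500,994.40.
Subtracting fixed costs: EBIT = $20,500,994.40 − $8,007,400 = $12,493,594.40. Interest = $5,916,912.00, so EBIT − I = $6,576,682.40.
Degree of total leverage = total CM / (EBIT − interest) = $20,500,994.40 / $6,576,682.40 = 3.1172.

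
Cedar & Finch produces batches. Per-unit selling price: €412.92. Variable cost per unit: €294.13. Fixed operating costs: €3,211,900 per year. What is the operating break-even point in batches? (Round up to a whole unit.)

Contribution margin per unit = €412.92 − €294.13 = €118.79.
Units to break even: €3,211,900 ÷ €118.79 = 27,038.47, rounded up to 27,039.

27,039 batches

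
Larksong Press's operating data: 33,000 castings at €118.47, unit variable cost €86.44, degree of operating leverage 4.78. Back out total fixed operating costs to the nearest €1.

Contribution at this volume is 33,000 × €32.03 = €1,056,990.00.
Since DOL = CM ÷ EBIT, EBIT = €1,056,990.00 ÷ 4.78 = €221,127.62.
Fixed costs = CM − EBIT = €1,056,990.00 − €221,127.62 = €835,862.

€835,862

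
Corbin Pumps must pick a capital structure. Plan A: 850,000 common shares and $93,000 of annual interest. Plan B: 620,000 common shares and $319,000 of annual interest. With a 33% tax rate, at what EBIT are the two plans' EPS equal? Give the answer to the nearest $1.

$928,217

At indifference, (EBIT − 93,000)(1 − t)/850,000 = (EBIT − 319,000)(1 − t)/620,000.
Cancelling (1 − t) and cross-multiplying: 620,000·(EBIT − 93,000) = 850,000·(EBIT − 319,000).
EBIT × (850,000 − 620,000) = 319,000 × 850,000 − 93,000 × 620,000 = 213,490,000,000, so EBIT = 213,490,000,000 ÷ 230,000 = 928,217.39.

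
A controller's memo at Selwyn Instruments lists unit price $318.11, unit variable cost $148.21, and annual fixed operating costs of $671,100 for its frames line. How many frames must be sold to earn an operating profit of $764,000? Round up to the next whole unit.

8,447 frames

Contribution margin per unit = $318.11 − $148.21 = $169.90.
Required volume = (fixed costs + target profit) ÷ CM = ($671,100 + $764,000) ÷ $169.90 = 8,446.73, so 8,447 frames.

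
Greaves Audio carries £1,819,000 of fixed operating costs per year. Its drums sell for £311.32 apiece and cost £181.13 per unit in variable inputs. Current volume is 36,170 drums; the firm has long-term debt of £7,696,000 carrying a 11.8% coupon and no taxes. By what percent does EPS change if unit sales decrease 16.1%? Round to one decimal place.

Total contribution margin = 36,170 × £130.19 = £4,708,972.30.
Subtracting fixed costs: EBIT = £4,708,972.30 − £1,819,000 = £2,889,972.30.
Interest = £908,128.00, so EBIT − I = £1,981,844.30.
DCL = total CM / (EBIT − I) = £4,708,972.30 / £1,981,844.30 = 2.3761.
EPS therefore changes by 2.3761 × (-16.1%) = -38.3%.

-38.3%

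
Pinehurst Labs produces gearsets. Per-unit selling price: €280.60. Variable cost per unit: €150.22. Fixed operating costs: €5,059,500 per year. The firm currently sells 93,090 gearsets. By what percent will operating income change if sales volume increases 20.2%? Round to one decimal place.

Total contribution margin = 93,090 × €130.38 = €12,137,074.20.
Operating income = contribution − fixed costs = €12,137,074.20 − €5,059,500 = €7,077,574.20.
Degree of operating leverage = €12,137,074.20 / €7,077,574.20 = 1.7149.
So EBIT moves 1.7149 × (+20.2%) = +34.6%.

+34.6%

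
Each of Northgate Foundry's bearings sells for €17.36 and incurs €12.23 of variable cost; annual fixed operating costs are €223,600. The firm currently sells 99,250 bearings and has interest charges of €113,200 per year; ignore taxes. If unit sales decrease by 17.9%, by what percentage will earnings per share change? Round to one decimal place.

-52.9%

Contribution at this volume is 99,250 × €5.13 = €509,152.50.
Subtracting fixed costs: EBIT = €509,152.50 − €223,600 = €285,552.50.
Interest = €113,200.00, so EBIT − I = €172,352.50.
Degree of combined leverage = contribution ÷ (EBIT − I) = €509,152.50 ÷ €172,352.50 = 2.9541.
%ΔEPS = DCL × %ΔSales = 2.9541 × -17.9% = -52.9%.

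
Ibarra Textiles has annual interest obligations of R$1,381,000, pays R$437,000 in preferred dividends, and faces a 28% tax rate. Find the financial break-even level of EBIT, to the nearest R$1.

Grossing the preferred dividend up to pre-tax terms: R$437,000 / (1 − 0.28) = R$606,944.44.
Financial break-even EBIT = interest + D_p ÷ (1 − t) = R$1,381,000 + R$606,944.44 = R$1,987,944.44.

R$1,987,944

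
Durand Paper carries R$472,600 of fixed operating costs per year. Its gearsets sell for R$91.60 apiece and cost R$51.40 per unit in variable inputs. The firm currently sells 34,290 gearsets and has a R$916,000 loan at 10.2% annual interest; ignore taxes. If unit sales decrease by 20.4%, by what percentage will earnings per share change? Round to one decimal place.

-34.6%

At 34,290 units, contribution = 34,290 × R$40.20 = R$1,378,458.00.
EBIT = R$1,378,458.00 − R$472,600 = R$905,858.00.
Interest = R$93,432.00, so EBIT − I = R$812,426.00.
DCL = total CM / (EBIT − I) = R$1,378,458.00 / R$812,426.00 = 1.6967.
%ΔEPS = DCL × %ΔSales = 1.6967 × -20.4% = -34.6%.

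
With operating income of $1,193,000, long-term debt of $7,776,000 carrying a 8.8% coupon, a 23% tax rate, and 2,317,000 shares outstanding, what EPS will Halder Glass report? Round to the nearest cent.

$0.17

Interest = $684,288.00, so EBT = $1,193,000 − $684,288.00 = $508,712.00.
After tax at 23%: net income = $508,712.00 × 0.77 = $391,708.24.
Per share: $391,708.24 / 2,317,000 shares = $0.17.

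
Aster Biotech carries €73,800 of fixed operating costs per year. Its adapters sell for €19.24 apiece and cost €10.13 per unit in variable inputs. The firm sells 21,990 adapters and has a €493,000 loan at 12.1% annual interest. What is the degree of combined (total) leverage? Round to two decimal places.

Contribution at this volume is 21,990 × €9.11 = €200,328.90.
Subtracting fixed costs: EBIT = €200,328.90 − €73,800 = €126,528.90. Interest = €59,653.00.
DOL = €200,328.90 ÷ €126,528.90 = 1.5833; DFL = €126,528.90 ÷ €66,875.90 = 1.8920.
DCL = DOL × DFL = 1.5833 × 1.8920 = 2.9956.

3.00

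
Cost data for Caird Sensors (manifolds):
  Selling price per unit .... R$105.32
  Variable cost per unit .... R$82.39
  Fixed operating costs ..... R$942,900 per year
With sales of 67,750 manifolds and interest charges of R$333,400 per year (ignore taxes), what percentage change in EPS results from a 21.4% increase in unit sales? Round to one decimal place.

+119.9%

Total contribution margin = 67,750 × R$22.93 = R$1,553,507.50.
EBIT = R$1,553,507.50 − R$942,900 = R$610,607.50.
After interest of R$333,400.00, pre-tax earnings = R$277,207.50.
DCL = total CM / (EBIT − I) = R$1,553,507.50 / R$277,207.50 = 5.6041.
%ΔEPS = DCL × %ΔSales = 5.6041 × +21.4% = +119.9%.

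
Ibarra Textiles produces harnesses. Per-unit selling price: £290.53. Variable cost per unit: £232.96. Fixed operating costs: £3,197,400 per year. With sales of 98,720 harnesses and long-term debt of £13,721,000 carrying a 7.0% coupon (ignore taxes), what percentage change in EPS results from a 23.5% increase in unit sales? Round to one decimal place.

Total contribution margin = 98,720 × £57.57 = £5,683,310.40.
Operating income = contribution − fixed costs = £5,683,310.40 − £3,197,400 = £2,485,910.40.
After interest of £960,470.00, pre-tax earnings = £1,525,440.40.
Degree of combined leverage = contribution ÷ (EBIT − I) = £5,683,310.40 ÷ £1,525,440.40 = 3.7257.
%ΔEPS = DCL × %ΔSales = 3.7257 × +23.5% = +87.6%.

+87.6%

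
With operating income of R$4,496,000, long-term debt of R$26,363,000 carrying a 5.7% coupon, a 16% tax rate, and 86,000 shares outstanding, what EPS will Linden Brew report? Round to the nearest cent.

Pre-tax income = R$4,496,000 − R$1,502,691.00 = R$2,993,309.00.
After tax at 16%: net income = R$2,993,309.00 × 0.84 = R$2,514,379.56.
Per share: R$2,514,379.56 / 86,000 shares = R$29.24.

R$29.24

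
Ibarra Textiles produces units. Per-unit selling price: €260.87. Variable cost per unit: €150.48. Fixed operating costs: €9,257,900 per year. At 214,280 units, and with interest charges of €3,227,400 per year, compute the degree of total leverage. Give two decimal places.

2.12

Contribution at this volume is 214,280 × €110.39 = €23,654,369.20.
Subtracting fixed costs: EBIT = €23,654,369.20 − €9,257,900 = €14,396,469.20. Interest = €3,227,400.00.
DOL = €23,654,369.20 ÷ €14,396,469.20 = 1.6431; DFL = €14,396,469.20 ÷ €11,169,069.20 = 1.2890.
Combined leverage = 1.6431 × 1.2890 = 2.1180.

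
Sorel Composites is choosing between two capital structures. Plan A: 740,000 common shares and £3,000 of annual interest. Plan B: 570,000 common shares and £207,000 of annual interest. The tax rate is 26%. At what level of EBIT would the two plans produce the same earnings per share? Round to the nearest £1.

£891,000

At indifference, (EBIT − 3,000)(1 − t)/740,000 = (EBIT − 207,000)(1 − t)/570,000.
The (1 − t) factor cancels: (EBIT − 3,000) × 570,000 = (EBIT − 207,000) × 740,000.
Solving, EBIT = (207,000·740,000 − 3,000·570,000) / (740,000 − 570,000) = 151,470,000,000 / 170,000 = 891,000.00.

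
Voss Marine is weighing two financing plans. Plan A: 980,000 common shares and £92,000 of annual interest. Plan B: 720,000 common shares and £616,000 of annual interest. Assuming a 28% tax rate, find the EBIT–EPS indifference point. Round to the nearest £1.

£2,067,077

Set EPS_A = EPS_B: (EBIT − £92,000)(1 − 0.28) ÷ 980,000 = (EBIT − £616,000)(1 − 0.28) ÷ 720,000.
The (1 − t) factor cancels: (EBIT − 92,000) × 720,000 = (EBIT − 616,000) × 980,000.
EBIT × (980,000 − 720,000) = 616,000 × 980,000 − 92,000 × 720,000 = 537,440,000,000, so EBIT = 537,440,000,000 ÷ 260,000 = 2,067,076.92.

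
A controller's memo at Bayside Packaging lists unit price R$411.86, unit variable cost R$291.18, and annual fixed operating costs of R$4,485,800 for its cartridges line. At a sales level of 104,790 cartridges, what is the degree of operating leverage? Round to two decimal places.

1.55

Total contribution margin = 104,790 × R$120.68 = R$12,646,057.20.
Operating income = contribution − fixed costs = R$12,646,057.20 − R$4,485,800 = R$8,160,257.20.
So DOL = total CM / EBIT = R$12,646,057.20 / R$8,160,257.20 = 1.5497.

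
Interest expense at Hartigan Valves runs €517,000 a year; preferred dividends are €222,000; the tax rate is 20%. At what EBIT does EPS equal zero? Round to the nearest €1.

Grossing the preferred dividend up to pre-tax terms: €222,000 / (1 − 0.20) = €277,500.00.
Financial break-even EBIT = interest + D_p ÷ (1 − t) = €517,000 + €277,500.00 = €794,500.00.

€794,500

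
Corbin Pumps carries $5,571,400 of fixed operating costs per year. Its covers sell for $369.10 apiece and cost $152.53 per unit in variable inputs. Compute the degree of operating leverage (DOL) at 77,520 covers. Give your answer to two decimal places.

1.50

Total contribution margin = 77,520 × $216.57 = $16,788,506.40.
EBIT = $16,788,506.40 − $5,571,400 = $11,217,106.40.
DOL = contribution ÷ EBIT = $16,788,506.40 ÷ $11,217,106.40 = 1.4967.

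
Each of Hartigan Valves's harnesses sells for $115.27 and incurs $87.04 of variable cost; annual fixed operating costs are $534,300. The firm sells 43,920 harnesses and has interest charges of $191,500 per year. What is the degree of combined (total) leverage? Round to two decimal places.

At 43,920 units, contribution = 43,920 × $28.23 = $1,239,861.60.
EBIT = $1,239,861.60 − $534,300 = $705,561.60. Interest = $191,500.00.
DOL = $1,239,861.60 ÷ $705,561.60 = 1.7573; DFL = $705,561.60 ÷ $514,061.60 = 1.3725.
DCL = DOL × DFL = 1.7573 × 1.3725 = 2.4119.

2.41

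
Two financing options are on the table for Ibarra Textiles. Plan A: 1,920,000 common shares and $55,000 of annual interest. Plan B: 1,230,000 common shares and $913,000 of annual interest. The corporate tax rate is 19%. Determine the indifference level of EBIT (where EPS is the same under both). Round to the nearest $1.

At indifference, (EBIT − 55,000)(1 − t)/1,920,000 = (EBIT − 913,000)(1 − t)/1,230,000.
The (1 − t) factor cancels: (EBIT − 55,000) × 1,230,000 = (EBIT − 913,000) × 1,920,000.
EBIT × (1,920,000 − 1,230,000) = 913,000 × 1,920,000 − 55,000 × 1,230,000 = 1,685,310,000,000, so EBIT = 1,685,310,000,000 ÷ 690,000 = 2,442,478.26.

$2,442,478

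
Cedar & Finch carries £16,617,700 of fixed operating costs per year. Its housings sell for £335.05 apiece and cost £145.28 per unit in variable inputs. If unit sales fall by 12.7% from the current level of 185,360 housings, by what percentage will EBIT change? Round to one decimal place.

-24.1%

Total contribution margin = 185,360 × £189.77 = £35,175,767.20.
Subtracting fixed costs: EBIT = £35,175,767.20 − £16,617,700 = £18,558,067.20.
DOL = contribution ÷ EBIT = £35,175,767.20 ÷ £18,558,067.20 = 1.8954.
So EBIT moves 1.8954 × (-12.7%) = -24.1%.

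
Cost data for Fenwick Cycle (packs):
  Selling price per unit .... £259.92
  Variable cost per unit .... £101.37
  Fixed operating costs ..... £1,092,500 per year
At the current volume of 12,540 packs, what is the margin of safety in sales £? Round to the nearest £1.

Unit CM = price − variable cost = £259.92 − £101.37 = £158.55. Break-even units = £1,092,500 ÷ £158.55 = 6,890.57; break-even revenue = 6,890.57 × £259.92 = £1,790,997.16.
Actual sales revenue = 12,540 × £259.92 = £3,259,396.80.
Margin of safety = £3,259,396.80 − £1,790,997.16 = £1,468,400.

£1,468,400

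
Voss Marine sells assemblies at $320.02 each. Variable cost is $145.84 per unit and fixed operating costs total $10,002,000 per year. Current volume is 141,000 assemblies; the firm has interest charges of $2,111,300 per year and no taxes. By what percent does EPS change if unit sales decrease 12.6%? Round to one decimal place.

At 141,000 units, contribution = 141,000 × $174.18 = $24,559,380.00.
Subtracting fixed costs: EBIT = $24,559,380.00 − $10,002,000 = $14,557,380.00.
After interest of $2,111,300.00, pre-tax earnings = $12,446,080.00.
Degree of combined leverage = contribution ÷ (EBIT − I) = $24,559,380.00 ÷ $12,446,080.00 = 1.9733.
%ΔEPS = DCL × %ΔSales = 1.9733 × -12.6% = -24.9%.

-24.9%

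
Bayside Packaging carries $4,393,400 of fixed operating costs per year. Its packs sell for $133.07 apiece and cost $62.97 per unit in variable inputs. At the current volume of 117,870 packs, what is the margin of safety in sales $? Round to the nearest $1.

Each unit contributes $133.07 − $62.97 = $70.10. Break-even units = $4,393,400 ÷ $70.10 = 62,673.32; break-even revenue = 62,673.32 × $133.07 = $8,339,939.20.
Actual sales revenue = 117,870 × $133.07 = $15,684,960.90.
Margin of safety = $15,684,960.90 − $8,339,939.20 = $7,345,022.

$7,345,022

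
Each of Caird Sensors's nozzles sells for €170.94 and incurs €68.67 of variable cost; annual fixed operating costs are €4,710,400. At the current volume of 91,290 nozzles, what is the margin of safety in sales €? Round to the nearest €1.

Unit CM = price − variable cost = €170.94 − €68.67 = €102.27. Break-even units = €4,710,400 ÷ €102.27 = 46,058.47; break-even revenue = 46,058.47 × €170.94 = €7,873,235.32.
Current sales = 91,290 × €170.94 = €15,605,112.60.
Margin of safety = €15,605,112.60 − €7,873,235.32 = €7,731,877.

€7,731,877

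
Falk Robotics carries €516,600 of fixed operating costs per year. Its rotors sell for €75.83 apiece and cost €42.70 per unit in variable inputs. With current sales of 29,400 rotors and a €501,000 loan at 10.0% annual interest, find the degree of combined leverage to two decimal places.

2.39

At 29,400 units, contribution = 29,400 × €33.13 = €974,022.00.
Operating income = contribution − fixed costs = €974,022.00 − €516,600 = €457,422.00. Interest = €50,100.00.
DOL = €974,022.00 ÷ €457,422.00 = 2.1294; DFL = €457,422.00 ÷ €407,322.00 = 1.1230.
Combined leverage = 2.1294 × 1.1230 = 2.3913.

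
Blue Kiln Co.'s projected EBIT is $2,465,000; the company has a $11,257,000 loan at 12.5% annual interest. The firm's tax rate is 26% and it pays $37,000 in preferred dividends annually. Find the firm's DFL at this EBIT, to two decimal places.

2.45

Annual interest charges come to $1,407,125.00.
Pre-tax preferred-dividend burden = $37,000 ÷ (1 − 0.26) = $50,000.00.
DFL = EBIT ÷ [EBIT − I − D_p/(1−t)] = $2,465,000 ÷ [$2,465,000 − $1,407,125.00 − $50,000.00] = $2,465,000 ÷ $1,007,875.00 = 2.4457.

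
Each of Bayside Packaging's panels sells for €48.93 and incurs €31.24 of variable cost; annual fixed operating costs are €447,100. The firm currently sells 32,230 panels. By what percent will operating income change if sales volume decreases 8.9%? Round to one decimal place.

Total contribution margin = 32,230 × €17.69 = €570,148.70.
EBIT = €570,148.70 − €447,100 = €123,048.70.
DOL = contribution ÷ EBIT = €570,148.70 ÷ €123,048.70 = 4.6335.
Operating income changes by 4.6335 × -8.9% = -41.2%.

-41.2%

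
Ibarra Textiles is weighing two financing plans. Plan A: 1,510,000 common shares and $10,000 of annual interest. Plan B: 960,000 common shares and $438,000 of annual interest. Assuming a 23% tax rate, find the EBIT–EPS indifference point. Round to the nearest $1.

At indifference, (EBIT − 10,000)(1 − t)/1,510,000 = (EBIT − 438,000)(1 − t)/960,000.
The (1 − t) factor cancels: (EBIT − 10,000) × 960,000 = (EBIT − 438,000) × 1,510,000.
Solving, EBIT = (438,000·1,510,000 − 10,000·960,000) / (1,510,000 − 960,000) = 651,780,000,000 / 550,000 = 1,185,054.55.

$1,185,055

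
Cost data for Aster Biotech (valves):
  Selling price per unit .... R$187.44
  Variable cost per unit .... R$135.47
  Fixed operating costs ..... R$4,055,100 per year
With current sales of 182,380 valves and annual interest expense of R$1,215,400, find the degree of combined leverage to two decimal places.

2.25

Total contribution margin = 182,380 × R$51.97 = R$9,478,288.60.
Subtracting fixed costs: EBIT = R$9,478,288.60 − R$4,055,100 = R$5,423,188.60. Interest = R$1,215,400.00.
DOL = R$9,478,288.60 ÷ R$5,423,188.60 = 1.7477; DFL = R$5,423,188.60 ÷ R$4,207,788.60 = 1.2888.
Combined leverage = 1.7477 × 1.2888 = 2.2524.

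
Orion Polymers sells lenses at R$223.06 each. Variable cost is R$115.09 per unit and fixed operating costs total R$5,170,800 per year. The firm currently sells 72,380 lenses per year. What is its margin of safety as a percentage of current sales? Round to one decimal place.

33.8%

Each unit contributes R$223.06 − R$115.09 = R$107.97. Break-even units = R$5,170,800 ÷ R$107.97 = 47,891.08; break-even revenue = 47,891.08 × R$223.06 = R$10,682,584.50.
Actual sales revenue = 72,380 × R$223.06 = R$16,145,082.80.
Margin of safety = (R$16,145,082.80 − R$10,682,584.50) ÷ R$16,145,082.80 = 33.8%.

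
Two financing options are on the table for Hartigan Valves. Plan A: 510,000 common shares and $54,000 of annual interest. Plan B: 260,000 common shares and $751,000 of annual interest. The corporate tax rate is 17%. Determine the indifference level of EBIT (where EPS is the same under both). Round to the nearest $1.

At indifference, (EBIT − 54,000)(1 − t)/510,000 = (EBIT − 751,000)(1 − t)/260,000.
Cancelling (1 − t) and cross-multiplying: 260,000·(EBIT − 54,000) = 510,000·(EBIT − 751,000).
Solving, EBIT = (751,000·510,000 − 54,000·260,000) / (510,000 − 260,000) = 368,970,000,000 / 250,000 = 1,475,880.00.

$1,475,880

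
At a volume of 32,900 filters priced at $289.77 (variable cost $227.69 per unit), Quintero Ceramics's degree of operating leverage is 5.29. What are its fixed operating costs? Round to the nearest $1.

Total contribution margin = 32,900 × $62.08 = $2,042,432.00.
Since DOL = CM ÷ EBIT, EBIT = $2,042,432.00 ÷ 5.29 = $386,093.01.
Fixed costs = CM − EBIT = $2,042,432.00 − $386,093.01 = $1,656,339.

$1,656,339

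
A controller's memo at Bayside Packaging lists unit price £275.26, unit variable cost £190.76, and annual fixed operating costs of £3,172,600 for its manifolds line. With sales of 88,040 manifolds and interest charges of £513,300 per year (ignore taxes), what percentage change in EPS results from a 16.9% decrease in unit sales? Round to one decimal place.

-33.5%

Contribution at this volume is 88,040 × £84.50 = £7,439,380.00.
Operating income = contribution − fixed costs = £7,439,380.00 − £3,172,600 = £4,266,780.00.
Interest = £513,300.00, so EBIT − I = £3,753,480.00.
DCL = total CM / (EBIT − I) = £7,439,380.00 / £3,753,480.00 = 1.9820.
%ΔEPS = DCL × %ΔSales = 1.9820 × -16.9% = -33.5%.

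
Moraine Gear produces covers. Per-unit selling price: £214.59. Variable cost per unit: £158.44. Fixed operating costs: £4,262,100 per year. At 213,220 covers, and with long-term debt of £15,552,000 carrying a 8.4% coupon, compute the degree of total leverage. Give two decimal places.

1.87

Contribution at this volume is 213,220 × £56.15 = £11,972,303.00.
EBIT = £11,972,303.00 − £4,262,100 = £7,710,203.00. Interest = £1,306,368.00, so EBIT − I = £6,403,835.00.
DCL = contribution ÷ (EBIT − I) = £11,972,303.00 ÷ £6,403,835.00 = 1.8696.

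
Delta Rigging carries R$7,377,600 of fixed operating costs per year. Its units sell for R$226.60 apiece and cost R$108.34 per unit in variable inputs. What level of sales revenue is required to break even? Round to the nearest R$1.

R$14,136,345

Contribution margin per unit = R$226.60 − R$108.34 = R$118.26, a CM ratio of R$118.26 ÷ R$226.60 = 0.5219.
Break-even sales = FC ÷ CM ratio = R$7,377,600 × R$226.60 / R$118.26 = R$14,136,345.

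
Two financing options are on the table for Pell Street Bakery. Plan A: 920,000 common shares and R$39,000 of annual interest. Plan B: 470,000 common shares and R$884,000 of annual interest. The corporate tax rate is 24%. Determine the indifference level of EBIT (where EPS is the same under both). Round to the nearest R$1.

R$1,766,556

Set EPS_A = EPS_B: (EBIT − R$39,000)(1 − 0.24) ÷ 920,000 = (EBIT − R$884,000)(1 − 0.24) ÷ 470,000.
The (1 − t) factor cancels: (EBIT − 39,000) × 470,000 = (EBIT − 884,000) × 920,000.
EBIT × (920,000 − 470,000) = 884,000 × 920,000 − 39,000 × 470,000 = 794,950,000,000, so EBIT = 794,950,000,000 ÷ 450,000 = 1,766,555.56.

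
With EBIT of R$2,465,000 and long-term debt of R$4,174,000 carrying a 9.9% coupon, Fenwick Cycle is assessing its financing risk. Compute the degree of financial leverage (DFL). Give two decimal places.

1.20

Interest = R$413,226.00.
DFL = EBIT ÷ (EBIT − I) = R$2,465,000 ÷ (R$2,465,000 − R$413,226.00) = R$2,465,000 ÷ R$2,051,774.00 = 1.2014.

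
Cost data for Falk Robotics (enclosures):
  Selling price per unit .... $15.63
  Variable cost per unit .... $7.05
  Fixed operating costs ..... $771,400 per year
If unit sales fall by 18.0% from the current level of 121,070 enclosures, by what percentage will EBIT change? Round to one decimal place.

At 121,070 units, contribution = 121,070 × $8.58 = $1,038,780.60.
Operating income = contribution − fixed costs = $1,038,780.60 − $771,400 = $267,380.60.
DOL = contribution ÷ EBIT = $1,038,780.60 ÷ $267,380.60 = 3.8850.
Operating income changes by 3.8850 × -18.0% = -69.9%.

-69.9%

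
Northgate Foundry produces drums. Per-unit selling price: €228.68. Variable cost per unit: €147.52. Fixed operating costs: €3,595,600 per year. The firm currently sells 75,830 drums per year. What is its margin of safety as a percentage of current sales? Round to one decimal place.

41.6%

Unit CM = price − variable cost = €228.68 − €147.52 = €81.16. Break-even units = €3,595,600 ÷ €81.16 = 44,302.61; break-even revenue = 44,302.61 × €228.68 = €10,131,121.34.
Actual sales revenue = 75,830 × €228.68 = €17,340,804.40.
Margin of safety = (€17,340,804.40 − €10,131,121.34) ÷ €17,340,804.40 = 41.6%.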